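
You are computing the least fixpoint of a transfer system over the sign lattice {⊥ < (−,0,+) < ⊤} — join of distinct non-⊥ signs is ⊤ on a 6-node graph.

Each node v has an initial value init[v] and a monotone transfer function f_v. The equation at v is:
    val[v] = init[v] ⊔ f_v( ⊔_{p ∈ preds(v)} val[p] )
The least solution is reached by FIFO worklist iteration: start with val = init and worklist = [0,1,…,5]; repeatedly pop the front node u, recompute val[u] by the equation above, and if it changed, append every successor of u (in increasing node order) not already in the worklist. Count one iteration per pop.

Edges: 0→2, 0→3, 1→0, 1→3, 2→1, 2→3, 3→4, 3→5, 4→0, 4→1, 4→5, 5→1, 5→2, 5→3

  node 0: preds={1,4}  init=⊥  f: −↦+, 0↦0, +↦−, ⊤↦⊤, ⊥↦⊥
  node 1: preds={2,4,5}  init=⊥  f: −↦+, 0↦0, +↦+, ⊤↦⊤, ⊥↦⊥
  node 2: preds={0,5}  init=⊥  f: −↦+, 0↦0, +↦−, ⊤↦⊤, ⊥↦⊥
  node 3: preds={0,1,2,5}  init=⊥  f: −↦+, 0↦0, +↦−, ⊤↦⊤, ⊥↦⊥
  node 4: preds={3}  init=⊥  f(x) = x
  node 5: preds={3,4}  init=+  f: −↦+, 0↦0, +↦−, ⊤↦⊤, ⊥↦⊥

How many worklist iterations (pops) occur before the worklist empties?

Trace (12 dequeues):
  [1] u=0 | in ⊥ | out ⊥ | ==
  [2] u=1 | in + | out + | prev ⊥ | push {0}
  [3] u=2 | in + | out − | prev ⊥ | push {1}
  [4] u=3 | in ⊤ | out ⊤ | prev ⊥ | push {}
  [5] u=4 | in ⊤ | out ⊤ | prev ⊥ | push {}
  [6] u=5 | in ⊤ | out ⊤ | prev + | push {2,3}
  [7] u=0 | in ⊤ | out ⊤ | prev ⊥ | push {}
  [8] u=1 | in ⊤ | out ⊤ | prev + | push {0}
  [9] u=2 | in ⊤ | out ⊤ | prev − | push {1}
  [10] u=3 | in ⊤ | out ⊤ | ==
  [11] u=0 | in ⊤ | out ⊤ | ==
  [12] u=1 | in ⊤ | out ⊤ | ==

Converged values:
  [0] ⊤
  [1] ⊤
  [2] ⊤
  [3] ⊤
  [4] ⊤
  [5] ⊤

12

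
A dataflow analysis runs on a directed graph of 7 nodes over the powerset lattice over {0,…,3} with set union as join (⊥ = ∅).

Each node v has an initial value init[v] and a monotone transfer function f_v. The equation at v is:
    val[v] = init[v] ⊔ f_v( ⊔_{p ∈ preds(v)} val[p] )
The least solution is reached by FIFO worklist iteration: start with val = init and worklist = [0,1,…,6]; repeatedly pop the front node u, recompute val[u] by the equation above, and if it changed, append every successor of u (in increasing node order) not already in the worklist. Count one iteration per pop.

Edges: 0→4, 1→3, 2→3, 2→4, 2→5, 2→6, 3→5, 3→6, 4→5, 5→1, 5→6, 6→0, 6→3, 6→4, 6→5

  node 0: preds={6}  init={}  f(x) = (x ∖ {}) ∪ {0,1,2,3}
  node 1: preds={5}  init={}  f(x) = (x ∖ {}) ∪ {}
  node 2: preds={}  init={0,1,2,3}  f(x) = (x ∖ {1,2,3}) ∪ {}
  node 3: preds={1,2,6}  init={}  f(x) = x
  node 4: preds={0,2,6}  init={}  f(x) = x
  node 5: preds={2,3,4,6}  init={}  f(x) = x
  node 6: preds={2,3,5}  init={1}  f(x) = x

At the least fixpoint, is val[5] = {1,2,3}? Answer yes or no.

no

Worklist (12 pops):
  #1 pop 0: in={1} → {0,1,2,3} (was {}); enqueue []
  #2 pop 1: in={} → {} (no change)
  #3 pop 2: in={} → {0,1,2,3} (no change)
  #4 pop 3: in={0,1,2,3} → {0,1,2,3} (was {}); enqueue []
  #5 pop 4: in={0,1,2,3} → {0,1,2,3} (was {}); enqueue []
  #6 pop 5: in={0,1,2,3} → {0,1,2,3} (was {}); enqueue [1]
  #7 pop 6: in={0,1,2,3} → {0,1,2,3} (was {1}); enqueue [0,3,4,5]
  #8 pop 1: in={0,1,2,3} → {0,1,2,3} (was {}); enqueue []
  #9 pop 0: in={0,1,2,3} → {0,1,2,3} (no change)
  #10 pop 3: in={0,1,2,3} → {0,1,2,3} (no change)
  #11 pop 4: in={0,1,2,3} → {0,1,2,3} (no change)
  #12 pop 5: in={0,1,2,3} → {0,1,2,3} (no change)

Fixpoint:
  val[0] = {0,1,2,3}
  val[1] = {0,1,2,3}
  val[2] = {0,1,2,3}
  val[3] = {0,1,2,3}
  val[4] = {0,1,2,3}
  val[5] = {0,1,2,3}
  val[6] = {0,1,2,3}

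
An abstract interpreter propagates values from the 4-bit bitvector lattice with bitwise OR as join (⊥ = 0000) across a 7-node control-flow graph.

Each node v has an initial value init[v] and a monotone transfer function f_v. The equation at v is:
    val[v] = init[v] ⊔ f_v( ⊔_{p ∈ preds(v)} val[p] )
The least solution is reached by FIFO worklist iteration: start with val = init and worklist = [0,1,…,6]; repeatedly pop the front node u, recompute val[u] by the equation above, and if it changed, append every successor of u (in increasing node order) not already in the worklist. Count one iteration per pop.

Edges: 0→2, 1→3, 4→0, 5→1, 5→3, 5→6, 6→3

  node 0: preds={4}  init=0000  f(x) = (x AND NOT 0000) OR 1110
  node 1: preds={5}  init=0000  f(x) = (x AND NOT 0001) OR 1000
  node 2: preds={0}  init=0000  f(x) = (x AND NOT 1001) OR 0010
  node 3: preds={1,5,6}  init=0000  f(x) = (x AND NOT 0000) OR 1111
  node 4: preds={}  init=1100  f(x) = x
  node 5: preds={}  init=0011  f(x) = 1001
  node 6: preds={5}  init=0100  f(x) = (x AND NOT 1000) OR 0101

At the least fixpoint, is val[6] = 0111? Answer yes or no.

Trace (9 dequeues):
  [1] u=0 | in 1100 | out 1110 | prev 0000 | push {}
  [2] u=1 | in 0011 | out 1010 | prev 0000 | push {}
  [3] u=2 | in 1110 | out 0110 | prev 0000 | push {}
  [4] u=3 | in 1111 | out 1111 | prev 0000 | push {}
  [5] u=4 | in 0000 | out 1100 | ==
  [6] u=5 | in 0000 | out 1011 | prev 0011 | push {1,3}
  [7] u=6 | in 1011 | out 0111 | prev 0100 | push {}
  [8] u=1 | in 1011 | out 1010 | ==
  [9] u=3 | in 1111 | out 1111 | ==

Converged values:
  [0] 1110
  [1] 1010
  [2] 0110
  [3] 1111
  [4] 1100
  [5] 1011
  [6] 0111

yes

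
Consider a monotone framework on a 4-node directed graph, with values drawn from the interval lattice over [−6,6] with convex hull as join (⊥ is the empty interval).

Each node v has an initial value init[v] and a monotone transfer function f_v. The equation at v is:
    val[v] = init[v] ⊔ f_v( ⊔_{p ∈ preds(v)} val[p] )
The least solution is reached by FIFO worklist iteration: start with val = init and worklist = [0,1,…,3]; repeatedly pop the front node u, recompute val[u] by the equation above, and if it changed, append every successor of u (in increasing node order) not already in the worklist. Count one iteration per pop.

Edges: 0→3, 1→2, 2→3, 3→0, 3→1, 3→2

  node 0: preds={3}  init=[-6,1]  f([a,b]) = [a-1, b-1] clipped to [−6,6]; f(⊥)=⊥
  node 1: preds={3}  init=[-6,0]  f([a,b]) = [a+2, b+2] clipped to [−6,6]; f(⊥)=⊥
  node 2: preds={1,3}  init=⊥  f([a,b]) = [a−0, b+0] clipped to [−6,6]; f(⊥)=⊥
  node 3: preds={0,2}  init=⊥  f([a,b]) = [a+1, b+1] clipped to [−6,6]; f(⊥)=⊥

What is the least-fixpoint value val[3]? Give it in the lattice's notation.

Iteration log — 16 steps:
  step 1. node 0  ⊔preds=⊥  new=[-6,1]  stable
  step 2. node 1  ⊔preds=⊥  new=[-6,0]  stable
  step 3. node 2  ⊔preds=[-6,0]  new=[-6,0]  old=⊥  +wl: 
  step 4. node 3  ⊔preds=[-6,1]  new=[-5,2]  old=⊥  +wl: 0,1,2
  step 5. node 0  ⊔preds=[-5,2]  new=[-6,1]  stable
  step 6. node 1  ⊔preds=[-5,2]  new=[-6,4]  old=[-6,0]  +wl: 
  step 7. node 2  ⊔preds=[-6,4]  new=[-6,4]  old=[-6,0]  +wl: 3
  step 8. node 3  ⊔preds=[-6,4]  new=[-5,5]  old=[-5,2]  +wl: 0,1,2
  step 9. node 0  ⊔preds=[-5,5]  new=[-6,4]  old=[-6,1]  +wl: 3
  step 10. node 1  ⊔preds=[-5,5]  new=[-6,6]  old=[-6,4]  +wl: 
  step 11. node 2  ⊔preds=[-6,6]  new=[-6,6]  old=[-6,4]  +wl: 
  step 12. node 3  ⊔preds=[-6,6]  new=[-5,6]  old=[-5,5]  +wl: 0,1,2
  step 13. node 0  ⊔preds=[-5,6]  new=[-6,5]  old=[-6,4]  +wl: 3
  step 14. node 1  ⊔preds=[-5,6]  new=[-6,6]  stable
  step 15. node 2  ⊔preds=[-6,6]  new=[-6,6]  stable
  step 16. node 3  ⊔preds=[-6,6]  new=[-5,6]  stable

Least fixpoint reached:
  node 0: [-6,5]
  node 1: [-6,6]
  node 2: [-6,6]
  node 3: [-5,6]

[-5,6]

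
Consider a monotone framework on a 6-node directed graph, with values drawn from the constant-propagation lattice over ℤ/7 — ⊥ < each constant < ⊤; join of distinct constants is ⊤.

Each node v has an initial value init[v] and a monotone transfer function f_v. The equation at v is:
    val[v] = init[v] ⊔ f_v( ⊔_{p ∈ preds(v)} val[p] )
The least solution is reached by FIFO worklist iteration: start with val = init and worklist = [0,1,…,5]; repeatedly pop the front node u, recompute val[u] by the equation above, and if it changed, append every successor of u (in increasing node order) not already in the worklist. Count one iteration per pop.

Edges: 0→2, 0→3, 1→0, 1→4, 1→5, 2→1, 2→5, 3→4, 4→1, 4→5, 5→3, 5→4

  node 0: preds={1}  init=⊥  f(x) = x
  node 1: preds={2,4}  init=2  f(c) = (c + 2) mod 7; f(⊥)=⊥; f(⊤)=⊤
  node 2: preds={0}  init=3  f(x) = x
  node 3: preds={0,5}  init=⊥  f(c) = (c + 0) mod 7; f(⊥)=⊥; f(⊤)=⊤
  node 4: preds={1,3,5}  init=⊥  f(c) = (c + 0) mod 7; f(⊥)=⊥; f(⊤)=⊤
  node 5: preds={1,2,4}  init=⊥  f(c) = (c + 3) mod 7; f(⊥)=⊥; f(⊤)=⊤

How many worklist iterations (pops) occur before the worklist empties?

11

Worklist (11 pops):
  #1 pop 0: in=2 → 2 (was ⊥); enqueue []
  #2 pop 1: in=3 → ⊤ (was 2); enqueue [0]
  #3 pop 2: in=2 → ⊤ (was 3); enqueue [1]
  #4 pop 3: in=2 → 2 (was ⊥); enqueue []
  #5 pop 4: in=⊤ → ⊤ (was ⊥); enqueue []
  #6 pop 5: in=⊤ → ⊤ (was ⊥); enqueue [3,4]
  #7 pop 0: in=⊤ → ⊤ (was 2); enqueue [2]
  #8 pop 1: in=⊤ → ⊤ (no change)
  #9 pop 3: in=⊤ → ⊤ (was 2); enqueue []
  #10 pop 4: in=⊤ → ⊤ (no change)
  #11 pop 2: in=⊤ → ⊤ (no change)

Fixpoint:
  val[0] = ⊤
  val[1] = ⊤
  val[2] = ⊤
  val[3] = ⊤
  val[4] = ⊤
  val[5] = ⊤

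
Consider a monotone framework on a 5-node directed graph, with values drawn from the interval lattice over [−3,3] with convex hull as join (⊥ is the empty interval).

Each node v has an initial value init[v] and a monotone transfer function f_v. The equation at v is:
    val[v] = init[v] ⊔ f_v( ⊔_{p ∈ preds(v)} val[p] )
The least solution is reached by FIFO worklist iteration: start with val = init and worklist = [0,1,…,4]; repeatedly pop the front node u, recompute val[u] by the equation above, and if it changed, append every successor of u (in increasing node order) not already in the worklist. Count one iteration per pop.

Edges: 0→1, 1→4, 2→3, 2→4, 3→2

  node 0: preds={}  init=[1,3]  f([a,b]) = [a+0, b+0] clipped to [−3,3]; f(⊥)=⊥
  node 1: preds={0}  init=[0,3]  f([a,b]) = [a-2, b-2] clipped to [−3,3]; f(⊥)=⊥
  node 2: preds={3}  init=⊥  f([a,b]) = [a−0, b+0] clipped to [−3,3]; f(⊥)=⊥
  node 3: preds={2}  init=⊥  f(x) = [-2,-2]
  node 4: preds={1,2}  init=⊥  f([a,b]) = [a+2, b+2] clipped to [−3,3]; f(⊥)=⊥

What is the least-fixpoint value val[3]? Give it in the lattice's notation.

[-2,-2]

Trace (8 dequeues):
  [1] u=0 | in ⊥ | out [1,3] | ==
  [2] u=1 | in [1,3] | out [-1,3] | prev [0,3] | push {}
  [3] u=2 | in ⊥ | out ⊥ | ==
  [4] u=3 | in ⊥ | out [-2,-2] | prev ⊥ | push {2}
  [5] u=4 | in [-1,3] | out [1,3] | prev ⊥ | push {}
  [6] u=2 | in [-2,-2] | out [-2,-2] | prev ⊥ | push {3,4}
  [7] u=3 | in [-2,-2] | out [-2,-2] | ==
  [8] u=4 | in [-2,3] | out [0,3] | prev [1,3] | push {}

Converged values:
  [0] [1,3]
  [1] [-1,3]
  [2] [-2,-2]
  [3] [-2,-2]
  [4] [0,3]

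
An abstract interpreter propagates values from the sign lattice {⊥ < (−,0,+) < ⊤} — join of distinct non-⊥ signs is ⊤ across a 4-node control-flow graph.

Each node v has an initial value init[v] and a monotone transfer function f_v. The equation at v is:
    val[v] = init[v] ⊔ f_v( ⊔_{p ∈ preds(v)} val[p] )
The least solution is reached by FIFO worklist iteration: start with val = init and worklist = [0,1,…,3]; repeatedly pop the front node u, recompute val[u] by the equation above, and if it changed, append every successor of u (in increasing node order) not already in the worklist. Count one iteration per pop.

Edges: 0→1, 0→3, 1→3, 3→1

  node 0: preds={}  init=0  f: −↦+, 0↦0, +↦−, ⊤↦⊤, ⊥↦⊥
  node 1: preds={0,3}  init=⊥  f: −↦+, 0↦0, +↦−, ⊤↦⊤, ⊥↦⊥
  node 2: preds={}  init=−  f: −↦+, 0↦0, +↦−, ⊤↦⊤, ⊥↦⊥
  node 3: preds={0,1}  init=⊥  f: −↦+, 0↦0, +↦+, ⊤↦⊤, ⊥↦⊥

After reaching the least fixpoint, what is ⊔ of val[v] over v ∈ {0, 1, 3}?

0

Trace (5 dequeues):
  [1] u=0 | in ⊥ | out 0 | ==
  [2] u=1 | in 0 | out 0 | prev ⊥ | push {}
  [3] u=2 | in ⊥ | out − | ==
  [4] u=3 | in 0 | out 0 | prev ⊥ | push {1}
  [5] u=1 | in 0 | out 0 | ==

Converged values:
  [0] 0
  [1] 0
  [2] −
  [3] 0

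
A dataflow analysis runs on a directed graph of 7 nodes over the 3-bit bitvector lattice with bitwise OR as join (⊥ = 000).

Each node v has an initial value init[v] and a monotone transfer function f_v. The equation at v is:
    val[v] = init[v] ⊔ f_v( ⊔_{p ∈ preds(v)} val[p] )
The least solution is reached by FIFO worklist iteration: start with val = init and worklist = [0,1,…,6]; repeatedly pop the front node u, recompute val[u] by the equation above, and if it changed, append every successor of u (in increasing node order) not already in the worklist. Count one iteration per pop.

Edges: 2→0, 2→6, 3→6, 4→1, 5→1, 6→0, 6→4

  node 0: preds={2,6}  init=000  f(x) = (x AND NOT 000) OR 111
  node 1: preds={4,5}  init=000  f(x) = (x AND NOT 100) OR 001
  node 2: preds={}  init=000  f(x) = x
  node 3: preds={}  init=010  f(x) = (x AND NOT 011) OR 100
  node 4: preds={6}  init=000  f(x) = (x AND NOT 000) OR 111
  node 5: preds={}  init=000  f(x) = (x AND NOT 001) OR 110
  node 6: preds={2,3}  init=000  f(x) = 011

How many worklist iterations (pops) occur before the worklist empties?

Worklist (10 pops):
  #1 pop 0: in=000 → 111 (was 000); enqueue []
  #2 pop 1: in=000 → 001 (was 000); enqueue []
  #3 pop 2: in=000 → 000 (no change)
  #4 pop 3: in=000 → 110 (was 010); enqueue []
  #5 pop 4: in=000 → 111 (was 000); enqueue [1]
  #6 pop 5: in=000 → 110 (was 000); enqueue []
  #7 pop 6: in=110 → 011 (was 000); enqueue [0,4]
  #8 pop 1: in=111 → 011 (was 001); enqueue []
  #9 pop 0: in=011 → 111 (no change)
  #10 pop 4: in=011 → 111 (no change)

Fixpoint:
  val[0] = 111
  val[1] = 011
  val[2] = 000
  val[3] = 110
  val[4] = 111
  val[5] = 110
  val[6] = 011

10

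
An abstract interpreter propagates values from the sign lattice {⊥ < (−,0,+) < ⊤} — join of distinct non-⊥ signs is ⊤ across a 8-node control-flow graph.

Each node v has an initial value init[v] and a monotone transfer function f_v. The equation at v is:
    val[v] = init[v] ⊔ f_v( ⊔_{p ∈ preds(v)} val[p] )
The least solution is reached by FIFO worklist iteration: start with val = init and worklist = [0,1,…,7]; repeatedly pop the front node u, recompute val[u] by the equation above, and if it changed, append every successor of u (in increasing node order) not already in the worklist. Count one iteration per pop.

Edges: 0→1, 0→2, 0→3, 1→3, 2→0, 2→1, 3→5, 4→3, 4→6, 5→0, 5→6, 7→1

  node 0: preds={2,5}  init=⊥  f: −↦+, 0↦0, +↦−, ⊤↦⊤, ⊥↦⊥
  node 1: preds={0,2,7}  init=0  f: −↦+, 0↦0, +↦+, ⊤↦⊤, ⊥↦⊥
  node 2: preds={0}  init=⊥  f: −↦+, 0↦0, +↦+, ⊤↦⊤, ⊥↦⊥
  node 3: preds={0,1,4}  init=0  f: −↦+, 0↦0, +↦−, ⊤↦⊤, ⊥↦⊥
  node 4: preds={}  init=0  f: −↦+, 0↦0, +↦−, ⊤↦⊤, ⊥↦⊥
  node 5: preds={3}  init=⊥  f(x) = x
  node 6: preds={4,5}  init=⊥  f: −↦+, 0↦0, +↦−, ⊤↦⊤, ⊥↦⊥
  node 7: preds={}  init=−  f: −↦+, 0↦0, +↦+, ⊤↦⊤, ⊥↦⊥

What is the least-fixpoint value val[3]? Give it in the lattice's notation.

⊤

Worklist (14 pops):
  #1 pop 0: in=⊥ → ⊥ (no change)
  #2 pop 1: in=− → ⊤ (was 0); enqueue []
  #3 pop 2: in=⊥ → ⊥ (no change)
  #4 pop 3: in=⊤ → ⊤ (was 0); enqueue []
  #5 pop 4: in=⊥ → 0 (no change)
  #6 pop 5: in=⊤ → ⊤ (was ⊥); enqueue [0]
  #7 pop 6: in=⊤ → ⊤ (was ⊥); enqueue []
  #8 pop 7: in=⊥ → − (no change)
  #9 pop 0: in=⊤ → ⊤ (was ⊥); enqueue [1,2,3]
  #10 pop 1: in=⊤ → ⊤ (no change)
  #11 pop 2: in=⊤ → ⊤ (was ⊥); enqueue [0,1]
  #12 pop 3: in=⊤ → ⊤ (no change)
  #13 pop 0: in=⊤ → ⊤ (no change)
  #14 pop 1: in=⊤ → ⊤ (no change)

Fixpoint:
  val[0] = ⊤
  val[1] = ⊤
  val[2] = ⊤
  val[3] = ⊤
  val[4] = 0
  val[5] = ⊤
  val[6] = ⊤
  val[7] = −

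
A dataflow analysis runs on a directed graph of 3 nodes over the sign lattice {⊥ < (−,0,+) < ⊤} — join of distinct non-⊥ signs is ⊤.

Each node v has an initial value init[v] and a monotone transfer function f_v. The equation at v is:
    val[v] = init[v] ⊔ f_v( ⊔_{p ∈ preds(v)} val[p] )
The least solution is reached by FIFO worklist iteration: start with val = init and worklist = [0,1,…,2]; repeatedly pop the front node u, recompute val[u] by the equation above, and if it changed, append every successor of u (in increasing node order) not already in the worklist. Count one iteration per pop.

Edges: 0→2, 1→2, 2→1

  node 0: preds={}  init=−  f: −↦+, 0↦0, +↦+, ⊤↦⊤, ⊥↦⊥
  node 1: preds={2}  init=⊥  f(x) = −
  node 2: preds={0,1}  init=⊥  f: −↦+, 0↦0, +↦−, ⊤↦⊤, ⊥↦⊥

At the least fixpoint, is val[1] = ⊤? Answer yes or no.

no

Trace (4 dequeues):
  [1] u=0 | in ⊥ | out − | ==
  [2] u=1 | in ⊥ | out − | prev ⊥ | push {}
  [3] u=2 | in − | out + | prev ⊥ | push {1}
  [4] u=1 | in + | out − | ==

Converged values:
  [0] −
  [1] −
  [2] +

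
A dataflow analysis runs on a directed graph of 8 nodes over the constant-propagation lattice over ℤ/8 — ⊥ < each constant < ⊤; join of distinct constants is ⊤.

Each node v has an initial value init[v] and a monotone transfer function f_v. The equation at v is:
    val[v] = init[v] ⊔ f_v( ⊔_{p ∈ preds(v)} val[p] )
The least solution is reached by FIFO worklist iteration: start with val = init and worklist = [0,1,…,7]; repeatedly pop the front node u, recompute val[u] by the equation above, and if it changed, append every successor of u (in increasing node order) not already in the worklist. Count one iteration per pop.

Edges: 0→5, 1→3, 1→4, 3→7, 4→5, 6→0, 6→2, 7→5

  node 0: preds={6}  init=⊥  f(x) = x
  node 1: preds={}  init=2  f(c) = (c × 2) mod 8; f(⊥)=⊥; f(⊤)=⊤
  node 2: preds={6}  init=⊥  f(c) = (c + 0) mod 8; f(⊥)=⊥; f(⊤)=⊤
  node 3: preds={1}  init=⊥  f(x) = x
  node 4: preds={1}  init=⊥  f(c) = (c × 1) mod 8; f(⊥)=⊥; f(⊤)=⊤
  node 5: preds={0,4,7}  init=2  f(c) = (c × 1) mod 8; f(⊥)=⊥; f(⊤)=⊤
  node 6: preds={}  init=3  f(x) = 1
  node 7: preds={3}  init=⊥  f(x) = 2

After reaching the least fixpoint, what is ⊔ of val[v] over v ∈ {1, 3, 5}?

Trace (11 dequeues):
  [1] u=0 | in 3 | out 3 | prev ⊥ | push {}
  [2] u=1 | in ⊥ | out 2 | ==
  [3] u=2 | in 3 | out 3 | prev ⊥ | push {}
  [4] u=3 | in 2 | out 2 | prev ⊥ | push {}
  [5] u=4 | in 2 | out 2 | prev ⊥ | push {}
  [6] u=5 | in ⊤ | out ⊤ | prev 2 | push {}
  [7] u=6 | in ⊥ | out ⊤ | prev 3 | push {0,2}
  [8] u=7 | in 2 | out 2 | prev ⊥ | push {5}
  [9] u=0 | in ⊤ | out ⊤ | prev 3 | push {}
  [10] u=2 | in ⊤ | out ⊤ | prev 3 | push {}
  [11] u=5 | in ⊤ | out ⊤ | ==

Converged values:
  [0] ⊤
  [1] 2
  [2] ⊤
  [3] 2
  [4] 2
  [5] ⊤
  [6] ⊤
  [7] 2

⊤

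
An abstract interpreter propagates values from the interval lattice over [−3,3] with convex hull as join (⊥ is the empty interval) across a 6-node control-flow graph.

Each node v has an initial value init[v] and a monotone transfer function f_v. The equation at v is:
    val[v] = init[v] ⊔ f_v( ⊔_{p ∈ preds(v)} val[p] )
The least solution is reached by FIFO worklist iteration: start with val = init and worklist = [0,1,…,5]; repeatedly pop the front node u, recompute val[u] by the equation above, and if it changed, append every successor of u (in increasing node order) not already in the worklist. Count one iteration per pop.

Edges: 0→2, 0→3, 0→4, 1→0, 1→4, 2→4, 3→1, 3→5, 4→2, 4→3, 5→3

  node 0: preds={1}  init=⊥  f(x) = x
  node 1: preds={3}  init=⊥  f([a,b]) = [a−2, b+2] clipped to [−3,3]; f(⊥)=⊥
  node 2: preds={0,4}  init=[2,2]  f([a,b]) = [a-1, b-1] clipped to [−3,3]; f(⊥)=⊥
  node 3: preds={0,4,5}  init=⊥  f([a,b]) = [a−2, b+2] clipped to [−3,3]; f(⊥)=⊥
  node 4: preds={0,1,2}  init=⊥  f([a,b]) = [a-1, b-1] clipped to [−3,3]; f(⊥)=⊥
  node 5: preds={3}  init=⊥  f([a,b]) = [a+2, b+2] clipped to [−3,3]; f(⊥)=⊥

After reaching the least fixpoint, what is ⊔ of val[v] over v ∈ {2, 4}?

Worklist (20 pops):
  #1 pop 0: in=⊥ → ⊥ (no change)
  #2 pop 1: in=⊥ → ⊥ (no change)
  #3 pop 2: in=⊥ → [2,2] (no change)
  #4 pop 3: in=⊥ → ⊥ (no change)
  #5 pop 4: in=[2,2] → [1,1] (was ⊥); enqueue [2,3]
  #6 pop 5: in=⊥ → ⊥ (no change)
  #7 pop 2: in=[1,1] → [0,2] (was [2,2]); enqueue [4]
  #8 pop 3: in=[1,1] → [-1,3] (was ⊥); enqueue [1,5]
  #9 pop 4: in=[0,2] → [-1,1] (was [1,1]); enqueue [2,3]
  #10 pop 1: in=[-1,3] → [-3,3] (was ⊥); enqueue [0,4]
  #11 pop 5: in=[-1,3] → [1,3] (was ⊥); enqueue []
  #12 pop 2: in=[-1,1] → [-2,2] (was [0,2]); enqueue []
  #13 pop 3: in=[-1,3] → [-3,3] (was [-1,3]); enqueue [1,5]
  #14 pop 0: in=[-3,3] → [-3,3] (was ⊥); enqueue [2,3]
  #15 pop 4: in=[-3,3] → [-3,2] (was [-1,1]); enqueue []
  #16 pop 1: in=[-3,3] → [-3,3] (no change)
  #17 pop 5: in=[-3,3] → [-1,3] (was [1,3]); enqueue []
  #18 pop 2: in=[-3,3] → [-3,2] (was [-2,2]); enqueue [4]
  #19 pop 3: in=[-3,3] → [-3,3] (no change)
  #20 pop 4: in=[-3,3] → [-3,2] (no change)

Fixpoint:
  val[0] = [-3,3]
  val[1] = [-3,3]
  val[2] = [-3,2]
  val[3] = [-3,3]
  val[4] = [-3,2]
  val[5] = [-1,3]

[-3,2]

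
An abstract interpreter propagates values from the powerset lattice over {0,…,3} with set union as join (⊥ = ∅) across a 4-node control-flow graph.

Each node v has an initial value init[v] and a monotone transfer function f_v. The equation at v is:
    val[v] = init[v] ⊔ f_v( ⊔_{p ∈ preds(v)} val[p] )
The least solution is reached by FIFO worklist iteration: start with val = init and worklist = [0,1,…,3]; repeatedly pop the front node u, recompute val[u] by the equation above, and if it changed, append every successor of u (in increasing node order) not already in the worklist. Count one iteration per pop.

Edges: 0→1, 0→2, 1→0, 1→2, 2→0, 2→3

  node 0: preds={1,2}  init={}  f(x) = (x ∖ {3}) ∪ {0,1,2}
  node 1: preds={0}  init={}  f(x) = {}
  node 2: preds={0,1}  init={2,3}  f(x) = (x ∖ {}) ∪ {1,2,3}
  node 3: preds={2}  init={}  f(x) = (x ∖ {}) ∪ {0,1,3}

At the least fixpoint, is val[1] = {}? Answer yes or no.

Iteration log — 5 steps:
  step 1. node 0  ⊔preds={2,3}  new={0,1,2}  old={}  +wl: 
  step 2. node 1  ⊔preds={0,1,2}  new={}  stable
  step 3. node 2  ⊔preds={0,1,2}  new={0,1,2,3}  old={2,3}  +wl: 0
  step 4. node 3  ⊔preds={0,1,2,3}  new={0,1,2,3}  old={}  +wl: 
  step 5. node 0  ⊔preds={0,1,2,3}  new={0,1,2}  stable

Least fixpoint reached:
  node 0: {0,1,2}
  node 1: {}
  node 2: {0,1,2,3}
  node 3: {0,1,2,3}

yes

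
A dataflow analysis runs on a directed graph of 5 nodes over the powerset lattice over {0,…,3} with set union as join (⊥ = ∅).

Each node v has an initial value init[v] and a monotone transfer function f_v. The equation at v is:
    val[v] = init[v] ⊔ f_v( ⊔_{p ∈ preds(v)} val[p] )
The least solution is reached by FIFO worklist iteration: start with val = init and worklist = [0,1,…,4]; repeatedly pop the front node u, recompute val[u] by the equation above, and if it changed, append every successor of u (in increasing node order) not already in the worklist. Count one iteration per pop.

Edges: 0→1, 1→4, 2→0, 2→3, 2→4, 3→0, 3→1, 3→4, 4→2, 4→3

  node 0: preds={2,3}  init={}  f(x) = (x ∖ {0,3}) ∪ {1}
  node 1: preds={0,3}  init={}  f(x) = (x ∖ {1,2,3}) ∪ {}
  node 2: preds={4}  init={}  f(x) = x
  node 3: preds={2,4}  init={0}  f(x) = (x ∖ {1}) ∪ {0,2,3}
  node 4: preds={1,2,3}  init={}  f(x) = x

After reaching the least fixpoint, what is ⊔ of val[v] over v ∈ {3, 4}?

{0,2,3}

Worklist (11 pops):
  #1 pop 0: in={0} → {1} (was {}); enqueue []
  #2 pop 1: in={0,1} → {0} (was {}); enqueue []
  #3 pop 2: in={} → {} (no change)
  #4 pop 3: in={} → {0,2,3} (was {0}); enqueue [0,1]
  #5 pop 4: in={0,2,3} → {0,2,3} (was {}); enqueue [2,3]
  #6 pop 0: in={0,2,3} → {1,2} (was {1}); enqueue []
  #7 pop 1: in={0,1,2,3} → {0} (no change)
  #8 pop 2: in={0,2,3} → {0,2,3} (was {}); enqueue [0,4]
  #9 pop 3: in={0,2,3} → {0,2,3} (no change)
  #10 pop 0: in={0,2,3} → {1,2} (no change)
  #11 pop 4: in={0,2,3} → {0,2,3} (no change)

Fixpoint:
  val[0] = {1,2}
  val[1] = {0}
  val[2] = {0,2,3}
  val[3] = {0,2,3}
  val[4] = {0,2,3}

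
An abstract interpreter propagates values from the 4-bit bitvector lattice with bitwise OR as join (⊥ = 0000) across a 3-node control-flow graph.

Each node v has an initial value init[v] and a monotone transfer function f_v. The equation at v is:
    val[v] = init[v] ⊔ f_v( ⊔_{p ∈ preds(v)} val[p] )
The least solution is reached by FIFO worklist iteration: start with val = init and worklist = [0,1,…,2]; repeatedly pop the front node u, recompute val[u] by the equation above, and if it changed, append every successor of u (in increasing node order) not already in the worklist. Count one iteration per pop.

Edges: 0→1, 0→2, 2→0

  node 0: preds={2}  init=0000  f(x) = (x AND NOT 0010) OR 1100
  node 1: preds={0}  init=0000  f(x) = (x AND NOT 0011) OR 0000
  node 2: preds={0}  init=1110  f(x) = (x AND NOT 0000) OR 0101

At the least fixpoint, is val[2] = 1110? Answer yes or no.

no

Worklist (6 pops):
  #1 pop 0: in=1110 → 1100 (was 0000); enqueue []
  #2 pop 1: in=1100 → 1100 (was 0000); enqueue []
  #3 pop 2: in=1100 → 1111 (was 1110); enqueue [0]
  #4 pop 0: in=1111 → 1101 (was 1100); enqueue [1,2]
  #5 pop 1: in=1101 → 1100 (no change)
  #6 pop 2: in=1101 → 1111 (no change)

Fixpoint:
  val[0] = 1101
  val[1] = 1100
  val[2] = 1111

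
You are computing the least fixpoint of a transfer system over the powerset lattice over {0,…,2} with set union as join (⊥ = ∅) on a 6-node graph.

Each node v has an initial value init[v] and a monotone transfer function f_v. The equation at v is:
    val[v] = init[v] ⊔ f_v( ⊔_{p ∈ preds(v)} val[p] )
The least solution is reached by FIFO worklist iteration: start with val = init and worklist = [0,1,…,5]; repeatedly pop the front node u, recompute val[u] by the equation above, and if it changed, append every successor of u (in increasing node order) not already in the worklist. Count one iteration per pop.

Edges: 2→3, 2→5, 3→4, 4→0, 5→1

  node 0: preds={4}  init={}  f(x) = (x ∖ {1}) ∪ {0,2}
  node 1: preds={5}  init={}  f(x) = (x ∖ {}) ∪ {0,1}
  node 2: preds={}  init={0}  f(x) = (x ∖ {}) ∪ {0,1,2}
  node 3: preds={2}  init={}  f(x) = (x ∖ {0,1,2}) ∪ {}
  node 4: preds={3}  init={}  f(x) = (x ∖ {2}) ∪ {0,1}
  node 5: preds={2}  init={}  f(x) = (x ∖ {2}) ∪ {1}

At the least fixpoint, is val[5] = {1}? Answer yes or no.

no

Iteration log — 8 steps:
  step 1. node 0  ⊔preds={}  new={0,2}  old={}  +wl: 
  step 2. node 1  ⊔preds={}  new={0,1}  old={}  +wl: 
  step 3. node 2  ⊔preds={}  new={0,1,2}  old={0}  +wl: 
  step 4. node 3  ⊔preds={0,1,2}  new={}  stable
  step 5. node 4  ⊔preds={}  new={0,1}  old={}  +wl: 0
  step 6. node 5  ⊔preds={0,1,2}  new={0,1}  old={}  +wl: 1
  step 7. node 0  ⊔preds={0,1}  new={0,2}  stable
  step 8. node 1  ⊔preds={0,1}  new={0,1}  stable

Least fixpoint reached:
  node 0: {0,2}
  node 1: {0,1}
  node 2: {0,1,2}
  node 3: {}
  node 4: {0,1}
  node 5: {0,1}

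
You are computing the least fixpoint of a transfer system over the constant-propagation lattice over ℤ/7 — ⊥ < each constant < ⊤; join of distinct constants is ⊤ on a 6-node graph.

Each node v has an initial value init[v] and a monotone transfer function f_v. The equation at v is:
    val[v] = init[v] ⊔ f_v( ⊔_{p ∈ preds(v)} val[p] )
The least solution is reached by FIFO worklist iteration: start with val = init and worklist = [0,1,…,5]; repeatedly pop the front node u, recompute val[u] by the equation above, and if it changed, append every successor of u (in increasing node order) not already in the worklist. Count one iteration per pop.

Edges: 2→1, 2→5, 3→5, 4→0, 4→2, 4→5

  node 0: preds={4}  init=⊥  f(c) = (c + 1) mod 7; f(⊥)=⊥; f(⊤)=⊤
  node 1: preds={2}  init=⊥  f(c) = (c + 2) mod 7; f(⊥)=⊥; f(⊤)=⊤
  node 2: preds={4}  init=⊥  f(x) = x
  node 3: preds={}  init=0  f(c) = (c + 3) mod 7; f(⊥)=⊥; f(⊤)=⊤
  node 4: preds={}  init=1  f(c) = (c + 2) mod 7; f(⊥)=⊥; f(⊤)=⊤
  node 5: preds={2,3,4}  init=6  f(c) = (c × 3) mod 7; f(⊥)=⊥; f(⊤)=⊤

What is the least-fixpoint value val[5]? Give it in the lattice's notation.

Worklist (7 pops):
  #1 pop 0: in=1 → 2 (was ⊥); enqueue []
  #2 pop 1: in=⊥ → ⊥ (no change)
  #3 pop 2: in=1 → 1 (was ⊥); enqueue [1]
  #4 pop 3: in=⊥ → 0 (no change)
  #5 pop 4: in=⊥ → 1 (no change)
  #6 pop 5: in=⊤ → ⊤ (was 6); enqueue []
  #7 pop 1: in=1 → 3 (was ⊥); enqueue []

Fixpoint:
  val[0] = 2
  val[1] = 3
  val[2] = 1
  val[3] = 0
  val[4] = 1
  val[5] = ⊤

⊤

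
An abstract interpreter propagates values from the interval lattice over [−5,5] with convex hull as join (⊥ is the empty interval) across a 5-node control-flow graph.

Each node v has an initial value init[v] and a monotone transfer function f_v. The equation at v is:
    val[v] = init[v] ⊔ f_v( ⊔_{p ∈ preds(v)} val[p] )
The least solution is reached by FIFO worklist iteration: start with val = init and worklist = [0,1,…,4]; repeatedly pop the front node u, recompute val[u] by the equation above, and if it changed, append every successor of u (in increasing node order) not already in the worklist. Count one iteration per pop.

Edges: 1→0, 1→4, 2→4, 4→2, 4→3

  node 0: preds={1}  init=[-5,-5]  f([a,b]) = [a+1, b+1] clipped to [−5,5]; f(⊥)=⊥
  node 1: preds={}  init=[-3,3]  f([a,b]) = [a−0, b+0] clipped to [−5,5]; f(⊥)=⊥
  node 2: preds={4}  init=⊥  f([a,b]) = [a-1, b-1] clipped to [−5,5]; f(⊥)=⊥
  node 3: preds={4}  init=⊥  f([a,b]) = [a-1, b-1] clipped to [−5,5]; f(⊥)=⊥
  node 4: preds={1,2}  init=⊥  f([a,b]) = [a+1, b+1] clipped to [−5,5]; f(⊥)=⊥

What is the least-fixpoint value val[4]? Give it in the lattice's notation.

[-2,4]

Trace (8 dequeues):
  [1] u=0 | in [-3,3] | out [-5,4] | prev [-5,-5] | push {}
  [2] u=1 | in ⊥ | out [-3,3] | ==
  [3] u=2 | in ⊥ | out ⊥ | ==
  [4] u=3 | in ⊥ | out ⊥ | ==
  [5] u=4 | in [-3,3] | out [-2,4] | prev ⊥ | push {2,3}
  [6] u=2 | in [-2,4] | out [-3,3] | prev ⊥ | push {4}
  [7] u=3 | in [-2,4] | out [-3,3] | prev ⊥ | push {}
  [8] u=4 | in [-3,3] | out [-2,4] | ==

Converged values:
  [0] [-5,4]
  [1] [-3,3]
  [2] [-3,3]
  [3] [-3,3]
  [4] [-2,4]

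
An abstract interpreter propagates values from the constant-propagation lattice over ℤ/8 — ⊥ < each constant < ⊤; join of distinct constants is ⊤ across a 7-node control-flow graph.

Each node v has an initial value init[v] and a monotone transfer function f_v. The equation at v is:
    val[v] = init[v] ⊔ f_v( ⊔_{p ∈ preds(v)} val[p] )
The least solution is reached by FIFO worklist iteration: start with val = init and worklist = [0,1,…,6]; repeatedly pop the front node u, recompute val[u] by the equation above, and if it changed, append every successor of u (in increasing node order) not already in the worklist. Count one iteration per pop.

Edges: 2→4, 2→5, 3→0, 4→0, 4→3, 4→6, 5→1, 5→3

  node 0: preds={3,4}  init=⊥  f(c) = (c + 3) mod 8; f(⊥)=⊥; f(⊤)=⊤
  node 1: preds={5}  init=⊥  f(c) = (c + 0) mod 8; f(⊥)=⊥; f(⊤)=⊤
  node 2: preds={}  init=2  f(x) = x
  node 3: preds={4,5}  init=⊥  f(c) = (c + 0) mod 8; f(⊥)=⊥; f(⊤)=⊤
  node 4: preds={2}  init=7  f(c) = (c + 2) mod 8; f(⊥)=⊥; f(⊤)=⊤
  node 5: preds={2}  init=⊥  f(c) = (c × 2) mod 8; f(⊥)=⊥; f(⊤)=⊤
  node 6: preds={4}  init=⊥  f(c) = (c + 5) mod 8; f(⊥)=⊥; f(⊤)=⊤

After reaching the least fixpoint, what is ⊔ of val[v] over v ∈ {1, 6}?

⊤

Iteration log — 11 steps:
  step 1. node 0  ⊔preds=7  new=2  old=⊥  +wl: 
  step 2. node 1  ⊔preds=⊥  new=⊥  stable
  step 3. node 2  ⊔preds=⊥  new=2  stable
  step 4. node 3  ⊔preds=7  new=7  old=⊥  +wl: 0
  step 5. node 4  ⊔preds=2  new=⊤  old=7  +wl: 3
  step 6. node 5  ⊔preds=2  new=4  old=⊥  +wl: 1
  step 7. node 6  ⊔preds=⊤  new=⊤  old=⊥  +wl: 
  step 8. node 0  ⊔preds=⊤  new=⊤  old=2  +wl: 
  step 9. node 3  ⊔preds=⊤  new=⊤  old=7  +wl: 0
  step 10. node 1  ⊔preds=4  new=4  old=⊥  +wl: 
  step 11. node 0  ⊔preds=⊤  new=⊤  stable

Least fixpoint reached:
  node 0: ⊤
  node 1: 4
  node 2: 2
  node 3: ⊤
  node 4: ⊤
  node 5: 4
  node 6: ⊤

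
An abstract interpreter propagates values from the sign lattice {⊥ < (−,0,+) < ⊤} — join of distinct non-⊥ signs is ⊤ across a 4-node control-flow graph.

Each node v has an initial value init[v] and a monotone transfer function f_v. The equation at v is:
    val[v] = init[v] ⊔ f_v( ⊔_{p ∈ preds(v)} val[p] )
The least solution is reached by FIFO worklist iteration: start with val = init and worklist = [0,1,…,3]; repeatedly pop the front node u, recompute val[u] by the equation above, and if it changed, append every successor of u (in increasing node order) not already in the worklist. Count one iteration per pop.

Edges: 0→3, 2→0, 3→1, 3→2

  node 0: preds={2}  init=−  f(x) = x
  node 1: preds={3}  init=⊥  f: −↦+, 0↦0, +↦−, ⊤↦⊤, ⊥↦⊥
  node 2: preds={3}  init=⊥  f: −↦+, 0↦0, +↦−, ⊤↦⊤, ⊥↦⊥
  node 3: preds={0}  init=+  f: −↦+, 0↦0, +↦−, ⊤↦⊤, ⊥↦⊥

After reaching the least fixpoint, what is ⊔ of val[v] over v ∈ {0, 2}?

Worklist (5 pops):
  #1 pop 0: in=⊥ → − (no change)
  #2 pop 1: in=+ → − (was ⊥); enqueue []
  #3 pop 2: in=+ → − (was ⊥); enqueue [0]
  #4 pop 3: in=− → + (no change)
  #5 pop 0: in=− → − (no change)

Fixpoint:
  val[0] = −
  val[1] = −
  val[2] = −
  val[3] = +

−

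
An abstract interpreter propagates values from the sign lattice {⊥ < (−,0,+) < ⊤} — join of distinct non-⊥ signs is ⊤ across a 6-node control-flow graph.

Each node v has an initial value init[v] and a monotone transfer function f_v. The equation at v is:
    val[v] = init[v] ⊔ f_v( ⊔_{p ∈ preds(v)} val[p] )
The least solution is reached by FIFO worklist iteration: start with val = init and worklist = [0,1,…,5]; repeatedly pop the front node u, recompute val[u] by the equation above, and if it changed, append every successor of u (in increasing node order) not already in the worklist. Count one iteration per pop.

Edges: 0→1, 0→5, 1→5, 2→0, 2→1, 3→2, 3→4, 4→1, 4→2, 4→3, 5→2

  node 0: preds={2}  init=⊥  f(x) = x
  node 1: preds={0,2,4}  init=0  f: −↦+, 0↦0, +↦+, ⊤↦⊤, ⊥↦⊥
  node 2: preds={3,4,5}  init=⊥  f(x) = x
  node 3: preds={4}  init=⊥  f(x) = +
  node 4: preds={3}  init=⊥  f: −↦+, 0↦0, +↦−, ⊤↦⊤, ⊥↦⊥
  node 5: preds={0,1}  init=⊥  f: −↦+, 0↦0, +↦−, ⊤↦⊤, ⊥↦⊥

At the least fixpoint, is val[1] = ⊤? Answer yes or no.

Trace (13 dequeues):
  [1] u=0 | in ⊥ | out ⊥ | ==
  [2] u=1 | in ⊥ | out 0 | ==
  [3] u=2 | in ⊥ | out ⊥ | ==
  [4] u=3 | in ⊥ | out + | prev ⊥ | push {2}
  [5] u=4 | in + | out − | prev ⊥ | push {1,3}
  [6] u=5 | in 0 | out 0 | prev ⊥ | push {}
  [7] u=2 | in ⊤ | out ⊤ | prev ⊥ | push {0}
  [8] u=1 | in ⊤ | out ⊤ | prev 0 | push {5}
  [9] u=3 | in − | out + | ==
  [10] u=0 | in ⊤ | out ⊤ | prev ⊥ | push {1}
  [11] u=5 | in ⊤ | out ⊤ | prev 0 | push {2}
  [12] u=1 | in ⊤ | out ⊤ | ==
  [13] u=2 | in ⊤ | out ⊤ | ==

Converged values:
  [0] ⊤
  [1] ⊤
  [2] ⊤
  [3] +
  [4] −
  [5] ⊤

yes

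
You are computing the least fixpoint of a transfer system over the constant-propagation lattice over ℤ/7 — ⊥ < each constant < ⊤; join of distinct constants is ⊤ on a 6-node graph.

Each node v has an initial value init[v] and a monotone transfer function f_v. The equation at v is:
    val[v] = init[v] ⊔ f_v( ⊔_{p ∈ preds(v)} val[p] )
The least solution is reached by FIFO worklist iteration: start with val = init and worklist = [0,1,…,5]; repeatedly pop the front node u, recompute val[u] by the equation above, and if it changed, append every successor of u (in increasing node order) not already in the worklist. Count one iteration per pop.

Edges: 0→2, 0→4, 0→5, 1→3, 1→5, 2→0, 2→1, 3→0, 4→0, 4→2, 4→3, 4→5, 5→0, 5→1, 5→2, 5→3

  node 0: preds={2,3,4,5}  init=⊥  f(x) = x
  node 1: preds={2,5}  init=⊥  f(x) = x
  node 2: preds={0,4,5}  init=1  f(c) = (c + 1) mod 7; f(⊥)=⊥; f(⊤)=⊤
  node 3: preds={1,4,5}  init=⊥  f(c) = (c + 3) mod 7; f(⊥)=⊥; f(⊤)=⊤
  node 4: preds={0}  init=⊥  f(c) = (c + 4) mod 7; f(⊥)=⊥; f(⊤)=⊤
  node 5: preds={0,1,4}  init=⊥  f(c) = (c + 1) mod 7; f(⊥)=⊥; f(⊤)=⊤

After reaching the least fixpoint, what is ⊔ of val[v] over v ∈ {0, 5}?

⊤

Iteration log — 15 steps:
  step 1. node 0  ⊔preds=1  new=1  old=⊥  +wl: 
  step 2. node 1  ⊔preds=1  new=1  old=⊥  +wl: 
  step 3. node 2  ⊔preds=1  new=⊤  old=1  +wl: 0,1
  step 4. node 3  ⊔preds=1  new=4  old=⊥  +wl: 
  step 5. node 4  ⊔preds=1  new=5  old=⊥  +wl: 2,3
  step 6. node 5  ⊔preds=⊤  new=⊤  old=⊥  +wl: 
  step 7. node 0  ⊔preds=⊤  new=⊤  old=1  +wl: 4,5
  step 8. node 1  ⊔preds=⊤  new=⊤  old=1  +wl: 
  step 9. node 2  ⊔preds=⊤  new=⊤  stable
  step 10. node 3  ⊔preds=⊤  new=⊤  old=4  +wl: 0
  step 11. node 4  ⊔preds=⊤  new=⊤  old=5  +wl: 2,3
  step 12. node 5  ⊔preds=⊤  new=⊤  stable
  step 13. node 0  ⊔preds=⊤  new=⊤  stable
  step 14. node 2  ⊔preds=⊤  new=⊤  stable
  step 15. node 3  ⊔preds=⊤  new=⊤  stable

Least fixpoint reached:
  node 0: ⊤
  node 1: ⊤
  node 2: ⊤
  node 3: ⊤
  node 4: ⊤
  node 5: ⊤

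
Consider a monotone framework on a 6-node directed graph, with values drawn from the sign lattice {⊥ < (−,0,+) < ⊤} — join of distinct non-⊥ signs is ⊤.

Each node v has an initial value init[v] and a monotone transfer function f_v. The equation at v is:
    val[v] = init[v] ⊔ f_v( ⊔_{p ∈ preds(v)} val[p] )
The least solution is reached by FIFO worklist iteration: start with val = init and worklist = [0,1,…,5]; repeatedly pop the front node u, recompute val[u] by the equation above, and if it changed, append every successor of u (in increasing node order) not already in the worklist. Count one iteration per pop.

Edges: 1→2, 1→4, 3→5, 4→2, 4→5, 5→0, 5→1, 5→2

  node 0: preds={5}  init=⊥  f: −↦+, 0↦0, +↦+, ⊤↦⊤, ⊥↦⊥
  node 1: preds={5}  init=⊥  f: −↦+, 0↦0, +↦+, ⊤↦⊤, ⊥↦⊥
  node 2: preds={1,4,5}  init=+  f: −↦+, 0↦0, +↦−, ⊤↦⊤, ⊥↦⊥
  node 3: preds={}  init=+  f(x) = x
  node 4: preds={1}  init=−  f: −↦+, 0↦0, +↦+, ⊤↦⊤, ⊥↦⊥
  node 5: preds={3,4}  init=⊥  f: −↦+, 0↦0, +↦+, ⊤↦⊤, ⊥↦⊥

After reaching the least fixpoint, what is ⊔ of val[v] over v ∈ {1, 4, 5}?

⊤

Iteration log — 12 steps:
  step 1. node 0  ⊔preds=⊥  new=⊥  stable
  step 2. node 1  ⊔preds=⊥  new=⊥  stable
  step 3. node 2  ⊔preds=−  new=+  stable
  step 4. node 3  ⊔preds=⊥  new=+  stable
  step 5. node 4  ⊔preds=⊥  new=−  stable
  step 6. node 5  ⊔preds=⊤  new=⊤  old=⊥  +wl: 0,1,2
  step 7. node 0  ⊔preds=⊤  new=⊤  old=⊥  +wl: 
  step 8. node 1  ⊔preds=⊤  new=⊤  old=⊥  +wl: 4
  step 9. node 2  ⊔preds=⊤  new=⊤  old=+  +wl: 
  step 10. node 4  ⊔preds=⊤  new=⊤  old=−  +wl: 2,5
  step 11. node 2  ⊔preds=⊤  new=⊤  stable
  step 12. node 5  ⊔preds=⊤  new=⊤  stable

Least fixpoint reached:
  node 0: ⊤
  node 1: ⊤
  node 2: ⊤
  node 3: +
  node 4: ⊤
  node 5: ⊤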